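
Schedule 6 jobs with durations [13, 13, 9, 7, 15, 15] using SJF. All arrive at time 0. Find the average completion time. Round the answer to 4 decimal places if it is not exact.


SJF order (ascending): [7, 9, 13, 13, 15, 15]
Completion times:
  Job 1: burst=7, C=7
  Job 2: burst=9, C=16
  Job 3: burst=13, C=29
  Job 4: burst=13, C=42
  Job 5: burst=15, C=57
  Job 6: burst=15, C=72
Average completion = 223/6 = 37.1667

37.1667


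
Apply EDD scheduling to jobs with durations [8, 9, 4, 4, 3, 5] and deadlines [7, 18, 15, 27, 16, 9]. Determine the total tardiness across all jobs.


Sort by due date (EDD order): [(8, 7), (5, 9), (4, 15), (3, 16), (9, 18), (4, 27)]
Compute completion times and tardiness:
  Job 1: p=8, d=7, C=8, tardiness=max(0,8-7)=1
  Job 2: p=5, d=9, C=13, tardiness=max(0,13-9)=4
  Job 3: p=4, d=15, C=17, tardiness=max(0,17-15)=2
  Job 4: p=3, d=16, C=20, tardiness=max(0,20-16)=4
  Job 5: p=9, d=18, C=29, tardiness=max(0,29-18)=11
  Job 6: p=4, d=27, C=33, tardiness=max(0,33-27)=6
Total tardiness = 28

28


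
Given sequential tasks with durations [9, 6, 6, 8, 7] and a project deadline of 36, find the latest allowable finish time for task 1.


LF(activity 1) = deadline - sum of successor durations
Successors: activities 2 through 5 with durations [6, 6, 8, 7]
Sum of successor durations = 27
LF = 36 - 27 = 9

9


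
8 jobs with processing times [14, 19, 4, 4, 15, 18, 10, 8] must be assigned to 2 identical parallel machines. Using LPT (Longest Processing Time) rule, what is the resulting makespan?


Sort jobs in decreasing order (LPT): [19, 18, 15, 14, 10, 8, 4, 4]
Assign each job to the least loaded machine:
  Machine 1: jobs [19, 14, 10, 4], load = 47
  Machine 2: jobs [18, 15, 8, 4], load = 45
Makespan = max load = 47

47


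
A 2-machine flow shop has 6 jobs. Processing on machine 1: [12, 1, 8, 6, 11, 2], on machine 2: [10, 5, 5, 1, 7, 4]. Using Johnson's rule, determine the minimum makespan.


Apply Johnson's rule:
  Group 1 (a <= b): [(2, 1, 5), (6, 2, 4)]
  Group 2 (a > b): [(1, 12, 10), (5, 11, 7), (3, 8, 5), (4, 6, 1)]
Optimal job order: [2, 6, 1, 5, 3, 4]
Schedule:
  Job 2: M1 done at 1, M2 done at 6
  Job 6: M1 done at 3, M2 done at 10
  Job 1: M1 done at 15, M2 done at 25
  Job 5: M1 done at 26, M2 done at 33
  Job 3: M1 done at 34, M2 done at 39
  Job 4: M1 done at 40, M2 done at 41
Makespan = 41

41


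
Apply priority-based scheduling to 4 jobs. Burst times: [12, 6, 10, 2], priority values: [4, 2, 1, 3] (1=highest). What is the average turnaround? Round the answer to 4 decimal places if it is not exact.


Sort by priority (ascending = highest first):
Order: [(1, 10), (2, 6), (3, 2), (4, 12)]
Completion times:
  Priority 1, burst=10, C=10
  Priority 2, burst=6, C=16
  Priority 3, burst=2, C=18
  Priority 4, burst=12, C=30
Average turnaround = 74/4 = 18.5

18.5


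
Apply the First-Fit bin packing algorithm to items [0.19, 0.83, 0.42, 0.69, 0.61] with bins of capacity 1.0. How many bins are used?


Place items sequentially using First-Fit:
  Item 0.19 -> new Bin 1
  Item 0.83 -> new Bin 2
  Item 0.42 -> Bin 1 (now 0.61)
  Item 0.69 -> new Bin 3
  Item 0.61 -> new Bin 4
Total bins used = 4

4


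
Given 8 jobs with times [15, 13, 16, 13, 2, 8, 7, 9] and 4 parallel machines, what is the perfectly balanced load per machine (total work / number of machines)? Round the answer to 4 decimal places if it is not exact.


Total processing time = 15 + 13 + 16 + 13 + 2 + 8 + 7 + 9 = 83
Number of machines = 4
Ideal balanced load = 83 / 4 = 20.75

20.75


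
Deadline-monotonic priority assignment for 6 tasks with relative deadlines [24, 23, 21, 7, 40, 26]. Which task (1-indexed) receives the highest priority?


Sort tasks by relative deadline (ascending):
  Task 4: deadline = 7
  Task 3: deadline = 21
  Task 2: deadline = 23
  Task 1: deadline = 24
  Task 6: deadline = 26
  Task 5: deadline = 40
Priority order (highest first): [4, 3, 2, 1, 6, 5]
Highest priority task = 4

4


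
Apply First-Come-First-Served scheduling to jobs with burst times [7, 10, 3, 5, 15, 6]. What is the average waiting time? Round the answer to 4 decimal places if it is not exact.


FCFS order (as given): [7, 10, 3, 5, 15, 6]
Waiting times:
  Job 1: wait = 0
  Job 2: wait = 7
  Job 3: wait = 17
  Job 4: wait = 20
  Job 5: wait = 25
  Job 6: wait = 40
Sum of waiting times = 109
Average waiting time = 109/6 = 18.1667

18.1667


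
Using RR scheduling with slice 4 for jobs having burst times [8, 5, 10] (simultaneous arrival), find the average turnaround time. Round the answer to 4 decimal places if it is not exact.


Time quantum = 4
Execution trace:
  J1 runs 4 units, time = 4
  J2 runs 4 units, time = 8
  J3 runs 4 units, time = 12
  J1 runs 4 units, time = 16
  J2 runs 1 units, time = 17
  J3 runs 4 units, time = 21
  J3 runs 2 units, time = 23
Finish times: [16, 17, 23]
Average turnaround = 56/3 = 18.6667

18.6667


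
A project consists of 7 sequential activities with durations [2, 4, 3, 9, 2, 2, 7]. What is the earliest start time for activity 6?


Activity 6 starts after activities 1 through 5 complete.
Predecessor durations: [2, 4, 3, 9, 2]
ES = 2 + 4 + 3 + 9 + 2 = 20

20


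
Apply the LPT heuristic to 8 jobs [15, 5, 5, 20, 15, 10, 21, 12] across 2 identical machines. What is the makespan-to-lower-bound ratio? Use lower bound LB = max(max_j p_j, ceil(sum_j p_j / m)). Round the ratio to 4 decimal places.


LPT order: [21, 20, 15, 15, 12, 10, 5, 5]
Machine loads after assignment: [51, 52]
LPT makespan = 52
Lower bound = max(max_job, ceil(total/2)) = max(21, 52) = 52
Ratio = 52 / 52 = 1.0

1.0


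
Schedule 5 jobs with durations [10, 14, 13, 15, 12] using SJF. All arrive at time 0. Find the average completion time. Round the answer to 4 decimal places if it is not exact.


SJF order (ascending): [10, 12, 13, 14, 15]
Completion times:
  Job 1: burst=10, C=10
  Job 2: burst=12, C=22
  Job 3: burst=13, C=35
  Job 4: burst=14, C=49
  Job 5: burst=15, C=64
Average completion = 180/5 = 36.0

36.0


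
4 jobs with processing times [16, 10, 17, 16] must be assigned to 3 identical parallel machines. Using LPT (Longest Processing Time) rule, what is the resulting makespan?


Sort jobs in decreasing order (LPT): [17, 16, 16, 10]
Assign each job to the least loaded machine:
  Machine 1: jobs [17], load = 17
  Machine 2: jobs [16, 10], load = 26
  Machine 3: jobs [16], load = 16
Makespan = max load = 26

26


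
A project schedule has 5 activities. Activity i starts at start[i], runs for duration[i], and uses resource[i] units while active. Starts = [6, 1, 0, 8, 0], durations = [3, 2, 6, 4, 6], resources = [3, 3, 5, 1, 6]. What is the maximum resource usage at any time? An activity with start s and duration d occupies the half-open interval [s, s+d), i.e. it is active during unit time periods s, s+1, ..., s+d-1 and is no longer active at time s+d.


Each activity i is active on [start_i, start_i + duration_i).
Compute total resource usage per time slot:
  t=0: active resources = [5, 6], total = 11
  t=1: active resources = [3, 5, 6], total = 14
  t=2: active resources = [3, 5, 6], total = 14
  t=3: active resources = [5, 6], total = 11
  t=4: active resources = [5, 6], total = 11
  t=5: active resources = [5, 6], total = 11
  t=6: active resources = [3], total = 3
  t=7: active resources = [3], total = 3
  t=8: active resources = [3, 1], total = 4
  t=9: active resources = [1], total = 1
  t=10: active resources = [1], total = 1
  t=11: active resources = [1], total = 1
Peak resource demand = 14

14


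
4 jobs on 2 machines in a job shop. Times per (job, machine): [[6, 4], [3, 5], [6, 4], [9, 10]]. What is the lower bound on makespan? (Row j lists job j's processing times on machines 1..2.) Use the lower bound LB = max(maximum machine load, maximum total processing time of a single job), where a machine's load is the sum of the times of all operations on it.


Machine loads:
  Machine 1: 6 + 3 + 6 + 9 = 24
  Machine 2: 4 + 5 + 4 + 10 = 23
Max machine load = 24
Job totals:
  Job 1: 10
  Job 2: 8
  Job 3: 10
  Job 4: 19
Max job total = 19
Lower bound = max(24, 19) = 24

24


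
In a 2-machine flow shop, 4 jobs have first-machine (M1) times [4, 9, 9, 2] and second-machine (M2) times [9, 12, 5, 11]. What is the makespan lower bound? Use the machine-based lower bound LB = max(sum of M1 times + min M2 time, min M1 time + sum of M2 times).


LB1 = sum(M1 times) + min(M2 times) = 24 + 5 = 29
LB2 = min(M1 times) + sum(M2 times) = 2 + 37 = 39
Lower bound = max(LB1, LB2) = max(29, 39) = 39

39


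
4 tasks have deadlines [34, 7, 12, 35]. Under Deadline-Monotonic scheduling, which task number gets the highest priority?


Sort tasks by relative deadline (ascending):
  Task 2: deadline = 7
  Task 3: deadline = 12
  Task 1: deadline = 34
  Task 4: deadline = 35
Priority order (highest first): [2, 3, 1, 4]
Highest priority task = 2

2


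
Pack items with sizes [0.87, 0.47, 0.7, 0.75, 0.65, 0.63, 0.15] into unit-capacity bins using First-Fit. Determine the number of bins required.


Place items sequentially using First-Fit:
  Item 0.87 -> new Bin 1
  Item 0.47 -> new Bin 2
  Item 0.7 -> new Bin 3
  Item 0.75 -> new Bin 4
  Item 0.65 -> new Bin 5
  Item 0.63 -> new Bin 6
  Item 0.15 -> Bin 2 (now 0.62)
Total bins used = 6

6


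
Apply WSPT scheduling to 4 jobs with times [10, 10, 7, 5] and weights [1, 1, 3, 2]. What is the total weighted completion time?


Compute p/w ratios and sort ascending (WSPT): [(7, 3), (5, 2), (10, 1), (10, 1)]
Compute weighted completion times:
  Job (p=7,w=3): C=7, w*C=3*7=21
  Job (p=5,w=2): C=12, w*C=2*12=24
  Job (p=10,w=1): C=22, w*C=1*22=22
  Job (p=10,w=1): C=32, w*C=1*32=32
Total weighted completion time = 99

99


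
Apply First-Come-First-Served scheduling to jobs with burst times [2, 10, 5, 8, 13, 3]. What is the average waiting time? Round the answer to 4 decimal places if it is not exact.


FCFS order (as given): [2, 10, 5, 8, 13, 3]
Waiting times:
  Job 1: wait = 0
  Job 2: wait = 2
  Job 3: wait = 12
  Job 4: wait = 17
  Job 5: wait = 25
  Job 6: wait = 38
Sum of waiting times = 94
Average waiting time = 94/6 = 15.6667

15.6667


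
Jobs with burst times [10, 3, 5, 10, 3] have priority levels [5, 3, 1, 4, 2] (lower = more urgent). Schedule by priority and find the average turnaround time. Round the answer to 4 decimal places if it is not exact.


Sort by priority (ascending = highest first):
Order: [(1, 5), (2, 3), (3, 3), (4, 10), (5, 10)]
Completion times:
  Priority 1, burst=5, C=5
  Priority 2, burst=3, C=8
  Priority 3, burst=3, C=11
  Priority 4, burst=10, C=21
  Priority 5, burst=10, C=31
Average turnaround = 76/5 = 15.2

15.2


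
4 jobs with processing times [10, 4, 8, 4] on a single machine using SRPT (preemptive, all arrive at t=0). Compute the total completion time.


Since all jobs arrive at t=0, SRPT equals SPT ordering.
SPT order: [4, 4, 8, 10]
Completion times:
  Job 1: p=4, C=4
  Job 2: p=4, C=8
  Job 3: p=8, C=16
  Job 4: p=10, C=26
Total completion time = 4 + 8 + 16 + 26 = 54

54


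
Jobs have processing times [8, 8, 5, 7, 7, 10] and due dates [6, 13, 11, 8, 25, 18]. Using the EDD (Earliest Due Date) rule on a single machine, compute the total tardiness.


Sort by due date (EDD order): [(8, 6), (7, 8), (5, 11), (8, 13), (10, 18), (7, 25)]
Compute completion times and tardiness:
  Job 1: p=8, d=6, C=8, tardiness=max(0,8-6)=2
  Job 2: p=7, d=8, C=15, tardiness=max(0,15-8)=7
  Job 3: p=5, d=11, C=20, tardiness=max(0,20-11)=9
  Job 4: p=8, d=13, C=28, tardiness=max(0,28-13)=15
  Job 5: p=10, d=18, C=38, tardiness=max(0,38-18)=20
  Job 6: p=7, d=25, C=45, tardiness=max(0,45-25)=20
Total tardiness = 73

73


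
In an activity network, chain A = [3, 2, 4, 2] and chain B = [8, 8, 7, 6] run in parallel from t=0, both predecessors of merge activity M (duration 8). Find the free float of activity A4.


ES(A4) = sum of predecessors on chain A = 9
EF(A4) = ES + duration = 9 + 2 = 11
Successor of A4 is M. ES(M) = max(sum(A), sum(B)) = max(11, 29) = 29
Free float = ES(successor) - EF(current) = 29 - 11 = 18

18


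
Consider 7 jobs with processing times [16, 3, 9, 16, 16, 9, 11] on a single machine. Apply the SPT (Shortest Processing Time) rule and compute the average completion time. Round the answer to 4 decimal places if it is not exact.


Sort jobs by processing time (SPT order): [3, 9, 9, 11, 16, 16, 16]
Compute completion times sequentially:
  Job 1: processing = 3, completes at 3
  Job 2: processing = 9, completes at 12
  Job 3: processing = 9, completes at 21
  Job 4: processing = 11, completes at 32
  Job 5: processing = 16, completes at 48
  Job 6: processing = 16, completes at 64
  Job 7: processing = 16, completes at 80
Sum of completion times = 260
Average completion time = 260/7 = 37.1429

37.1429


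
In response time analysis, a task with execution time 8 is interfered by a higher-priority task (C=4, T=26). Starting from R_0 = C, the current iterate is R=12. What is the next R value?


R_next = C + ceil(R_prev / T_hp) * C_hp
ceil(12 / 26) = ceil(0.4615) = 1
Interference = 1 * 4 = 4
R_next = 8 + 4 = 12
R_next = R_prev, so the iteration has converged (response time = 12).

12


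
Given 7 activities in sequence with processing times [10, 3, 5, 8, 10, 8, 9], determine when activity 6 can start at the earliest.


Activity 6 starts after activities 1 through 5 complete.
Predecessor durations: [10, 3, 5, 8, 10]
ES = 10 + 3 + 5 + 8 + 10 = 36

36


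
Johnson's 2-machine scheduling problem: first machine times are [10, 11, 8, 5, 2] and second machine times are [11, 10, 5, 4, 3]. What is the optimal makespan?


Apply Johnson's rule:
  Group 1 (a <= b): [(5, 2, 3), (1, 10, 11)]
  Group 2 (a > b): [(2, 11, 10), (3, 8, 5), (4, 5, 4)]
Optimal job order: [5, 1, 2, 3, 4]
Schedule:
  Job 5: M1 done at 2, M2 done at 5
  Job 1: M1 done at 12, M2 done at 23
  Job 2: M1 done at 23, M2 done at 33
  Job 3: M1 done at 31, M2 done at 38
  Job 4: M1 done at 36, M2 done at 42
Makespan = 42

42


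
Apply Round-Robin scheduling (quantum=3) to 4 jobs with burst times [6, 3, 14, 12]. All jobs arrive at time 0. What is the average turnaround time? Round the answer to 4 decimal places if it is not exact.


Time quantum = 3
Execution trace:
  J1 runs 3 units, time = 3
  J2 runs 3 units, time = 6
  J3 runs 3 units, time = 9
  J4 runs 3 units, time = 12
  J1 runs 3 units, time = 15
  J3 runs 3 units, time = 18
  J4 runs 3 units, time = 21
  J3 runs 3 units, time = 24
  J4 runs 3 units, time = 27
  J3 runs 3 units, time = 30
  J4 runs 3 units, time = 33
  J3 runs 2 units, time = 35
Finish times: [15, 6, 35, 33]
Average turnaround = 89/4 = 22.25

22.25


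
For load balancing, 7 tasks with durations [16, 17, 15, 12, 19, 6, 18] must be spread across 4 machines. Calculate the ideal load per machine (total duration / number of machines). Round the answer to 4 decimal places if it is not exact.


Total processing time = 16 + 17 + 15 + 12 + 19 + 6 + 18 = 103
Number of machines = 4
Ideal balanced load = 103 / 4 = 25.75

25.75


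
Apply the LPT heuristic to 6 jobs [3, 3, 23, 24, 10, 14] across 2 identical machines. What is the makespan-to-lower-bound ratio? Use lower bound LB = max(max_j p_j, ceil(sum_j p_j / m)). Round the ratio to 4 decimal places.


LPT order: [24, 23, 14, 10, 3, 3]
Machine loads after assignment: [40, 37]
LPT makespan = 40
Lower bound = max(max_job, ceil(total/2)) = max(24, 39) = 39
Ratio = 40 / 39 = 1.0256

1.0256


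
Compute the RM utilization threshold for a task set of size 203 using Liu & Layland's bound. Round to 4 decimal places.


Compute 2^(1/203) = 1.0034203542
Subtract 1: 1.0034203542 - 1 = 0.0034203542
Multiply by n: 203 * 0.0034203542 = 0.6943319026
Round to 4 dp: 0.6943

0.6943


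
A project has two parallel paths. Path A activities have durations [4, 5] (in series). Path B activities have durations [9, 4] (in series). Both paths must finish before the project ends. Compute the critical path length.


Path A total = 4 + 5 = 9
Path B total = 9 + 4 = 13
Critical path = longest path = max(9, 13) = 13

13


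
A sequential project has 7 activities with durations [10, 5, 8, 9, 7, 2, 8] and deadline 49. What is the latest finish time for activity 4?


LF(activity 4) = deadline - sum of successor durations
Successors: activities 5 through 7 with durations [7, 2, 8]
Sum of successor durations = 17
LF = 49 - 17 = 32

32


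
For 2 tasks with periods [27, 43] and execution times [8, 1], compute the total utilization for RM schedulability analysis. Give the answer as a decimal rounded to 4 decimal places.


Compute individual utilizations (exact fractions):
  Task 1: C/T = 8/27 (approx. 0.2963)
  Task 2: C/T = 1/43 (approx. 0.0233)
Total utilization U = 8/27 + 1/43 = 371/1161
Rounded to 4 decimal places: U = 0.3196
RM (Liu & Layland) bound for 2 tasks = 0.828427; compare with U = 371/1161 (approx. 0.319552)
U <= bound, so schedulable by RM sufficient condition.

0.3196


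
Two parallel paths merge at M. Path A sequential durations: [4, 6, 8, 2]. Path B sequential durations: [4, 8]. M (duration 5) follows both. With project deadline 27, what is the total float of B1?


Forward pass: ES(B1) = sum of predecessors on chain B = 0
EF = ES + duration = 0 + 4 = 4
Backward pass: LF(M) = deadline = 27; LS(M) = 27 - 5 = 22
LF(B1) = LS(M) - sum(successors on chain B) = 22 - 8 = 14
LS = LF - duration = 14 - 4 = 10
Total float = LS - ES = 10 - 0 = 10

10


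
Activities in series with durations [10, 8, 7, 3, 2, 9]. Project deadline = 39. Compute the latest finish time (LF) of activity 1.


LF(activity 1) = deadline - sum of successor durations
Successors: activities 2 through 6 with durations [8, 7, 3, 2, 9]
Sum of successor durations = 29
LF = 39 - 29 = 10

10


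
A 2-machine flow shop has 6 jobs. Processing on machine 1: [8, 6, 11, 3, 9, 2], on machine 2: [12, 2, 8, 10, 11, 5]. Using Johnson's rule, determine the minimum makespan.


Apply Johnson's rule:
  Group 1 (a <= b): [(6, 2, 5), (4, 3, 10), (1, 8, 12), (5, 9, 11)]
  Group 2 (a > b): [(3, 11, 8), (2, 6, 2)]
Optimal job order: [6, 4, 1, 5, 3, 2]
Schedule:
  Job 6: M1 done at 2, M2 done at 7
  Job 4: M1 done at 5, M2 done at 17
  Job 1: M1 done at 13, M2 done at 29
  Job 5: M1 done at 22, M2 done at 40
  Job 3: M1 done at 33, M2 done at 48
  Job 2: M1 done at 39, M2 done at 50
Makespan = 50

50


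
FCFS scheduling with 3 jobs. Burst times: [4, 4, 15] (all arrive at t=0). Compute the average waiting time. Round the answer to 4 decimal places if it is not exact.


FCFS order (as given): [4, 4, 15]
Waiting times:
  Job 1: wait = 0
  Job 2: wait = 4
  Job 3: wait = 8
Sum of waiting times = 12
Average waiting time = 12/3 = 4.0

4.0


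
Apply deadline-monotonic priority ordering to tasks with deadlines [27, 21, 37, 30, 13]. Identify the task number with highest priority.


Sort tasks by relative deadline (ascending):
  Task 5: deadline = 13
  Task 2: deadline = 21
  Task 1: deadline = 27
  Task 4: deadline = 30
  Task 3: deadline = 37
Priority order (highest first): [5, 2, 1, 4, 3]
Highest priority task = 5

5


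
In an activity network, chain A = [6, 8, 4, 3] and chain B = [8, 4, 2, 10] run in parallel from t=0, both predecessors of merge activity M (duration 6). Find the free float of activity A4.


ES(A4) = sum of predecessors on chain A = 18
EF(A4) = ES + duration = 18 + 3 = 21
Successor of A4 is M. ES(M) = max(sum(A), sum(B)) = max(21, 24) = 24
Free float = ES(successor) - EF(current) = 24 - 21 = 3

3


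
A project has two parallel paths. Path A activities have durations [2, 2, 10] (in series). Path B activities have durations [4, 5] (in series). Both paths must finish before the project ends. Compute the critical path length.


Path A total = 2 + 2 + 10 = 14
Path B total = 4 + 5 = 9
Critical path = longest path = max(14, 9) = 14

14


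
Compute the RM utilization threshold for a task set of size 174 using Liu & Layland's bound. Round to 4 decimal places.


Compute 2^(1/174) = 1.0039915496
Subtract 1: 1.0039915496 - 1 = 0.0039915496
Multiply by n: 174 * 0.0039915496 = 0.6945296304
Round to 4 dp: 0.6945

0.6945


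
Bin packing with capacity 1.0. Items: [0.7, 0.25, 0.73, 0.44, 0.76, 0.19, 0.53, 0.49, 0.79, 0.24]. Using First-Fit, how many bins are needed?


Place items sequentially using First-Fit:
  Item 0.7 -> new Bin 1
  Item 0.25 -> Bin 1 (now 0.95)
  Item 0.73 -> new Bin 2
  Item 0.44 -> new Bin 3
  Item 0.76 -> new Bin 4
  Item 0.19 -> Bin 2 (now 0.92)
  Item 0.53 -> Bin 3 (now 0.97)
  Item 0.49 -> new Bin 5
  Item 0.79 -> new Bin 6
  Item 0.24 -> Bin 4 (now 1.0)
Total bins used = 6

6


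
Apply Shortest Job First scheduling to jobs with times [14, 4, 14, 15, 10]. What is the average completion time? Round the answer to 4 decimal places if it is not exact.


SJF order (ascending): [4, 10, 14, 14, 15]
Completion times:
  Job 1: burst=4, C=4
  Job 2: burst=10, C=14
  Job 3: burst=14, C=28
  Job 4: burst=14, C=42
  Job 5: burst=15, C=57
Average completion = 145/5 = 29.0

29.0


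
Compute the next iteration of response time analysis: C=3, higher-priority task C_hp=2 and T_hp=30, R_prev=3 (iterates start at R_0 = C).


R_next = C + ceil(R_prev / T_hp) * C_hp
ceil(3 / 30) = ceil(0.1) = 1
Interference = 1 * 2 = 2
R_next = 3 + 2 = 5

5


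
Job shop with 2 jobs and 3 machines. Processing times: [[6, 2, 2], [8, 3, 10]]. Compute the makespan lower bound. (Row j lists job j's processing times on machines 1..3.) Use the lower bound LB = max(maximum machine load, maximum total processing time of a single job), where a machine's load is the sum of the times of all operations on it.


Machine loads:
  Machine 1: 6 + 8 = 14
  Machine 2: 2 + 3 = 5
  Machine 3: 2 + 10 = 12
Max machine load = 14
Job totals:
  Job 1: 10
  Job 2: 21
Max job total = 21
Lower bound = max(14, 21) = 21

21


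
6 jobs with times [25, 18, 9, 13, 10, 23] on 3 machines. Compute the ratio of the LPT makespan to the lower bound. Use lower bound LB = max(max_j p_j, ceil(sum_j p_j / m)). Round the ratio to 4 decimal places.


LPT order: [25, 23, 18, 13, 10, 9]
Machine loads after assignment: [34, 33, 31]
LPT makespan = 34
Lower bound = max(max_job, ceil(total/3)) = max(25, 33) = 33
Ratio = 34 / 33 = 1.0303

1.0303


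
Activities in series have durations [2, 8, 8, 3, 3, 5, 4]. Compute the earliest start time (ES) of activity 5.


Activity 5 starts after activities 1 through 4 complete.
Predecessor durations: [2, 8, 8, 3]
ES = 2 + 8 + 8 + 3 = 21

21


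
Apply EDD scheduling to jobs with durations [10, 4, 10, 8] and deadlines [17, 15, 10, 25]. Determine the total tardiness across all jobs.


Sort by due date (EDD order): [(10, 10), (4, 15), (10, 17), (8, 25)]
Compute completion times and tardiness:
  Job 1: p=10, d=10, C=10, tardiness=max(0,10-10)=0
  Job 2: p=4, d=15, C=14, tardiness=max(0,14-15)=0
  Job 3: p=10, d=17, C=24, tardiness=max(0,24-17)=7
  Job 4: p=8, d=25, C=32, tardiness=max(0,32-25)=7
Total tardiness = 14

14


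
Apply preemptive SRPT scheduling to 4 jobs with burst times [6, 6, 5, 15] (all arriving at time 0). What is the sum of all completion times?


Since all jobs arrive at t=0, SRPT equals SPT ordering.
SPT order: [5, 6, 6, 15]
Completion times:
  Job 1: p=5, C=5
  Job 2: p=6, C=11
  Job 3: p=6, C=17
  Job 4: p=15, C=32
Total completion time = 5 + 11 + 17 + 32 = 65

65


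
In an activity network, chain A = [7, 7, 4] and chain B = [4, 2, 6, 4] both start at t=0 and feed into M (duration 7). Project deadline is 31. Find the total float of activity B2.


Forward pass: ES(B2) = sum of predecessors on chain B = 4
EF = ES + duration = 4 + 2 = 6
Backward pass: LF(M) = deadline = 31; LS(M) = 31 - 7 = 24
LF(B2) = LS(M) - sum(successors on chain B) = 24 - 10 = 14
LS = LF - duration = 14 - 2 = 12
Total float = LS - ES = 12 - 4 = 8

8


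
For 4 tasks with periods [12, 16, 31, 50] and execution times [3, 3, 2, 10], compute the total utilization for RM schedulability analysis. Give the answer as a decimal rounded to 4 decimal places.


Compute individual utilizations (exact fractions):
  Task 1: C/T = 3/12 = 1/4 (approx. 0.25)
  Task 2: C/T = 3/16 (approx. 0.1875)
  Task 3: C/T = 2/31 (approx. 0.0645)
  Task 4: C/T = 10/50 = 1/5 (approx. 0.2)
Total utilization U = 1/4 + 3/16 + 2/31 + 1/5 = 1741/2480
Rounded to 4 decimal places: U = 0.7020
RM (Liu & Layland) bound for 4 tasks = 0.756828; compare with U = 1741/2480 (approx. 0.702016)
U <= bound, so schedulable by RM sufficient condition.

0.7020


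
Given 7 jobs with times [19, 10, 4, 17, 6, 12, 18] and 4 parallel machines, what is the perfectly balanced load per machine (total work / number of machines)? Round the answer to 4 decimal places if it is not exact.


Total processing time = 19 + 10 + 4 + 17 + 6 + 12 + 18 = 86
Number of machines = 4
Ideal balanced load = 86 / 4 = 21.5

21.5


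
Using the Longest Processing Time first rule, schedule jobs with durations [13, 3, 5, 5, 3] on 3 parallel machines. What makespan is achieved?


Sort jobs in decreasing order (LPT): [13, 5, 5, 3, 3]
Assign each job to the least loaded machine:
  Machine 1: jobs [13], load = 13
  Machine 2: jobs [5, 3], load = 8
  Machine 3: jobs [5, 3], load = 8
Makespan = max load = 13

13


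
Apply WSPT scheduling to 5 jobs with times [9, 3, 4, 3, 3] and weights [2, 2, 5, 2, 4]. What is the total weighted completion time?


Compute p/w ratios and sort ascending (WSPT): [(3, 4), (4, 5), (3, 2), (3, 2), (9, 2)]
Compute weighted completion times:
  Job (p=3,w=4): C=3, w*C=4*3=12
  Job (p=4,w=5): C=7, w*C=5*7=35
  Job (p=3,w=2): C=10, w*C=2*10=20
  Job (p=3,w=2): C=13, w*C=2*13=26
  Job (p=9,w=2): C=22, w*C=2*22=44
Total weighted completion time = 137

137


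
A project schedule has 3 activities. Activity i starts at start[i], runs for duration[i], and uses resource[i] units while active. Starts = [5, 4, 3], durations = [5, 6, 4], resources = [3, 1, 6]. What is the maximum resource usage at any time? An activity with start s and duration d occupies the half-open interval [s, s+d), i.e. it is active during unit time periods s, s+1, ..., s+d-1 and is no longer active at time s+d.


Each activity i is active on [start_i, start_i + duration_i).
Compute total resource usage per time slot:
  t=0: active resources = [], total = 0
  t=1: active resources = [], total = 0
  t=2: active resources = [], total = 0
  t=3: active resources = [6], total = 6
  t=4: active resources = [1, 6], total = 7
  t=5: active resources = [3, 1, 6], total = 10
  t=6: active resources = [3, 1, 6], total = 10
  t=7: active resources = [3, 1], total = 4
  t=8: active resources = [3, 1], total = 4
  t=9: active resources = [3, 1], total = 4
Peak resource demand = 10

10


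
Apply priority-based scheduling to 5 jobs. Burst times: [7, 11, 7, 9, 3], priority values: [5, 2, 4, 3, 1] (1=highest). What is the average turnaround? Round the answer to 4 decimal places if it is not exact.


Sort by priority (ascending = highest first):
Order: [(1, 3), (2, 11), (3, 9), (4, 7), (5, 7)]
Completion times:
  Priority 1, burst=3, C=3
  Priority 2, burst=11, C=14
  Priority 3, burst=9, C=23
  Priority 4, burst=7, C=30
  Priority 5, burst=7, C=37
Average turnaround = 107/5 = 21.4

21.4


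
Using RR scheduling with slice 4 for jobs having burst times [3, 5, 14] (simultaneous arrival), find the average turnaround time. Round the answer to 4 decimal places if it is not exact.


Time quantum = 4
Execution trace:
  J1 runs 3 units, time = 3
  J2 runs 4 units, time = 7
  J3 runs 4 units, time = 11
  J2 runs 1 units, time = 12
  J3 runs 4 units, time = 16
  J3 runs 4 units, time = 20
  J3 runs 2 units, time = 22
Finish times: [3, 12, 22]
Average turnaround = 37/3 = 12.3333

12.3333


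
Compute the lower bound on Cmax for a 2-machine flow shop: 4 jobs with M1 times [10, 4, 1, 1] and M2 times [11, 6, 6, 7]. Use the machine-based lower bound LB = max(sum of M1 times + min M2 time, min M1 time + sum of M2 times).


LB1 = sum(M1 times) + min(M2 times) = 16 + 6 = 22
LB2 = min(M1 times) + sum(M2 times) = 1 + 30 = 31
Lower bound = max(LB1, LB2) = max(22, 31) = 31

31


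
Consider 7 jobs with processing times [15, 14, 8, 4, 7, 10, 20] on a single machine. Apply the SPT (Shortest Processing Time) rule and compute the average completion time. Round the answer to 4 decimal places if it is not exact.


Sort jobs by processing time (SPT order): [4, 7, 8, 10, 14, 15, 20]
Compute completion times sequentially:
  Job 1: processing = 4, completes at 4
  Job 2: processing = 7, completes at 11
  Job 3: processing = 8, completes at 19
  Job 4: processing = 10, completes at 29
  Job 5: processing = 14, completes at 43
  Job 6: processing = 15, completes at 58
  Job 7: processing = 20, completes at 78
Sum of completion times = 242
Average completion time = 242/7 = 34.5714

34.5714


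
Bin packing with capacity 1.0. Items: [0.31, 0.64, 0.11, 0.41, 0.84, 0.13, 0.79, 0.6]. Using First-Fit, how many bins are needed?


Place items sequentially using First-Fit:
  Item 0.31 -> new Bin 1
  Item 0.64 -> Bin 1 (now 0.95)
  Item 0.11 -> new Bin 2
  Item 0.41 -> Bin 2 (now 0.52)
  Item 0.84 -> new Bin 3
  Item 0.13 -> Bin 2 (now 0.65)
  Item 0.79 -> new Bin 4
  Item 0.6 -> new Bin 5
Total bins used = 5

5


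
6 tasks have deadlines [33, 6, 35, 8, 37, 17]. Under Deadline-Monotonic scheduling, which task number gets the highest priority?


Sort tasks by relative deadline (ascending):
  Task 2: deadline = 6
  Task 4: deadline = 8
  Task 6: deadline = 17
  Task 1: deadline = 33
  Task 3: deadline = 35
  Task 5: deadline = 37
Priority order (highest first): [2, 4, 6, 1, 3, 5]
Highest priority task = 2

2


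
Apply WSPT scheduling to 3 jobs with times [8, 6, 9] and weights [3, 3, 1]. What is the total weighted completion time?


Compute p/w ratios and sort ascending (WSPT): [(6, 3), (8, 3), (9, 1)]
Compute weighted completion times:
  Job (p=6,w=3): C=6, w*C=3*6=18
  Job (p=8,w=3): C=14, w*C=3*14=42
  Job (p=9,w=1): C=23, w*C=1*23=23
Total weighted completion time = 83

83


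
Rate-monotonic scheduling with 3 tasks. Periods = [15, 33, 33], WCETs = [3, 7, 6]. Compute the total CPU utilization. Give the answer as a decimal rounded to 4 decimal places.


Compute individual utilizations (exact fractions):
  Task 1: C/T = 3/15 = 1/5 (approx. 0.2)
  Task 2: C/T = 7/33 (approx. 0.2121)
  Task 3: C/T = 6/33 = 2/11 (approx. 0.1818)
Total utilization U = 1/5 + 7/33 + 2/11 = 98/165
Rounded to 4 decimal places: U = 0.5939
RM (Liu & Layland) bound for 3 tasks = 0.779763; compare with U = 98/165 (approx. 0.593939)
U <= bound, so schedulable by RM sufficient condition.

0.5939


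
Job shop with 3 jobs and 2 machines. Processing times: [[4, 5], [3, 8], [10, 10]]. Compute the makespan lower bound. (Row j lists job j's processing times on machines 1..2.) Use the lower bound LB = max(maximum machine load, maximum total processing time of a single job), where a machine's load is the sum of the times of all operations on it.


Machine loads:
  Machine 1: 4 + 3 + 10 = 17
  Machine 2: 5 + 8 + 10 = 23
Max machine load = 23
Job totals:
  Job 1: 9
  Job 2: 11
  Job 3: 20
Max job total = 20
Lower bound = max(23, 20) = 23

23


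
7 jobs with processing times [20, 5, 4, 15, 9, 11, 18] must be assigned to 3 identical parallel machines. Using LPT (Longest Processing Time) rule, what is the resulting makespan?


Sort jobs in decreasing order (LPT): [20, 18, 15, 11, 9, 5, 4]
Assign each job to the least loaded machine:
  Machine 1: jobs [20, 5, 4], load = 29
  Machine 2: jobs [18, 9], load = 27
  Machine 3: jobs [15, 11], load = 26
Makespan = max load = 29

29


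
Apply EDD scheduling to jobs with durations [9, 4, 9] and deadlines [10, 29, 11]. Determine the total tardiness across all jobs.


Sort by due date (EDD order): [(9, 10), (9, 11), (4, 29)]
Compute completion times and tardiness:
  Job 1: p=9, d=10, C=9, tardiness=max(0,9-10)=0
  Job 2: p=9, d=11, C=18, tardiness=max(0,18-11)=7
  Job 3: p=4, d=29, C=22, tardiness=max(0,22-29)=0
Total tardiness = 7

7


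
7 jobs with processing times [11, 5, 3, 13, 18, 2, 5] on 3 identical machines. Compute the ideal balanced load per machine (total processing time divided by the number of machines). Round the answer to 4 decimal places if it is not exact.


Total processing time = 11 + 5 + 3 + 13 + 18 + 2 + 5 = 57
Number of machines = 3
Ideal balanced load = 57 / 3 = 19.0

19.0


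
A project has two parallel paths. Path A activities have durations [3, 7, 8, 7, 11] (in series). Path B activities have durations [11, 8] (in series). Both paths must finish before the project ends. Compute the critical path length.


Path A total = 3 + 7 + 8 + 7 + 11 = 36
Path B total = 11 + 8 = 19
Critical path = longest path = max(36, 19) = 36

36


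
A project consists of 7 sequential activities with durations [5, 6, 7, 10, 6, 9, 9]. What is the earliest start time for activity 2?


Activity 2 starts after activities 1 through 1 complete.
Predecessor durations: [5]
ES = 5 = 5

5


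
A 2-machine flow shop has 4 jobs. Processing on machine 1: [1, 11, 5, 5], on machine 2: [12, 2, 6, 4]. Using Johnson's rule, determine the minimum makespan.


Apply Johnson's rule:
  Group 1 (a <= b): [(1, 1, 12), (3, 5, 6)]
  Group 2 (a > b): [(4, 5, 4), (2, 11, 2)]
Optimal job order: [1, 3, 4, 2]
Schedule:
  Job 1: M1 done at 1, M2 done at 13
  Job 3: M1 done at 6, M2 done at 19
  Job 4: M1 done at 11, M2 done at 23
  Job 2: M1 done at 22, M2 done at 25
Makespan = 25

25


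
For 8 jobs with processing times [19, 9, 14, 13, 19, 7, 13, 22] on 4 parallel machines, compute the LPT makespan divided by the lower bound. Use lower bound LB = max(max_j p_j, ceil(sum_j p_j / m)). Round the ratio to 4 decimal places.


LPT order: [22, 19, 19, 14, 13, 13, 9, 7]
Machine loads after assignment: [29, 32, 28, 27]
LPT makespan = 32
Lower bound = max(max_job, ceil(total/4)) = max(22, 29) = 29
Ratio = 32 / 29 = 1.1034

1.1034


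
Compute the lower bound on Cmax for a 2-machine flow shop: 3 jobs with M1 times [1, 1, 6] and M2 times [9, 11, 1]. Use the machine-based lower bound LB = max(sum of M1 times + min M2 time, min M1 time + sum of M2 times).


LB1 = sum(M1 times) + min(M2 times) = 8 + 1 = 9
LB2 = min(M1 times) + sum(M2 times) = 1 + 21 = 22
Lower bound = max(LB1, LB2) = max(9, 22) = 22

22


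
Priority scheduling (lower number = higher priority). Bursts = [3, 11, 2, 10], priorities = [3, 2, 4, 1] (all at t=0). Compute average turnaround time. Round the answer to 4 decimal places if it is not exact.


Sort by priority (ascending = highest first):
Order: [(1, 10), (2, 11), (3, 3), (4, 2)]
Completion times:
  Priority 1, burst=10, C=10
  Priority 2, burst=11, C=21
  Priority 3, burst=3, C=24
  Priority 4, burst=2, C=26
Average turnaround = 81/4 = 20.25

20.25


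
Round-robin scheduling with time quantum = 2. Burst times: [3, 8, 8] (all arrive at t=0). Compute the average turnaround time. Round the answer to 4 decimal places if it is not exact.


Time quantum = 2
Execution trace:
  J1 runs 2 units, time = 2
  J2 runs 2 units, time = 4
  J3 runs 2 units, time = 6
  J1 runs 1 units, time = 7
  J2 runs 2 units, time = 9
  J3 runs 2 units, time = 11
  J2 runs 2 units, time = 13
  J3 runs 2 units, time = 15
  J2 runs 2 units, time = 17
  J3 runs 2 units, time = 19
Finish times: [7, 17, 19]
Average turnaround = 43/3 = 14.3333

14.3333


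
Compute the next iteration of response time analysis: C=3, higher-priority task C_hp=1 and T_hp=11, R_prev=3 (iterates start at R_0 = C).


R_next = C + ceil(R_prev / T_hp) * C_hp
ceil(3 / 11) = ceil(0.2727) = 1
Interference = 1 * 1 = 1
R_next = 3 + 1 = 4

4


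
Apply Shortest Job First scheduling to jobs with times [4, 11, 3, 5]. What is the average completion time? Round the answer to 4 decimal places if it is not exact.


SJF order (ascending): [3, 4, 5, 11]
Completion times:
  Job 1: burst=3, C=3
  Job 2: burst=4, C=7
  Job 3: burst=5, C=12
  Job 4: burst=11, C=23
Average completion = 45/4 = 11.25

11.25


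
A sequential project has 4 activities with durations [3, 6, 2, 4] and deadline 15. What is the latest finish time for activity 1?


LF(activity 1) = deadline - sum of successor durations
Successors: activities 2 through 4 with durations [6, 2, 4]
Sum of successor durations = 12
LF = 15 - 12 = 3

3


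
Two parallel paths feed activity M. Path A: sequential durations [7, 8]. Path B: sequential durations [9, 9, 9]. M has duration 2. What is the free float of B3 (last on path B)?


ES(B3) = sum of predecessors on chain B = 18
EF(B3) = ES + duration = 18 + 9 = 27
Successor of B3 is M. ES(M) = max(sum(A), sum(B)) = max(15, 27) = 27
Free float = ES(successor) - EF(current) = 27 - 27 = 0

0


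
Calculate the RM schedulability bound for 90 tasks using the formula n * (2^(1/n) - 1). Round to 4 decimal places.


Compute 2^(1/90) = 1.0077313692
Subtract 1: 1.0077313692 - 1 = 0.0077313692
Multiply by n: 90 * 0.0077313692 = 0.6958232280
Round to 4 dp: 0.6958

0.6958


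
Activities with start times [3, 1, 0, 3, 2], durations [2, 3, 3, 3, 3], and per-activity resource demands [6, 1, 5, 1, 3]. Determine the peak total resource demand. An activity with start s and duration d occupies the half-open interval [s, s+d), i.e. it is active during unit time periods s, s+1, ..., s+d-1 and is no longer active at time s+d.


Each activity i is active on [start_i, start_i + duration_i).
Compute total resource usage per time slot:
  t=0: active resources = [5], total = 5
  t=1: active resources = [1, 5], total = 6
  t=2: active resources = [1, 5, 3], total = 9
  t=3: active resources = [6, 1, 1, 3], total = 11
  t=4: active resources = [6, 1, 3], total = 10
  t=5: active resources = [1], total = 1
Peak resource demand = 11

11


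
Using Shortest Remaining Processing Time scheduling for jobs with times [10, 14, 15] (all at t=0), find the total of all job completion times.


Since all jobs arrive at t=0, SRPT equals SPT ordering.
SPT order: [10, 14, 15]
Completion times:
  Job 1: p=10, C=10
  Job 2: p=14, C=24
  Job 3: p=15, C=39
Total completion time = 10 + 24 + 39 = 73

73


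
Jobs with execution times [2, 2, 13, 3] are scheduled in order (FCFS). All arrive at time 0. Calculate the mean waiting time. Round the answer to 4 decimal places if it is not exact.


FCFS order (as given): [2, 2, 13, 3]
Waiting times:
  Job 1: wait = 0
  Job 2: wait = 2
  Job 3: wait = 4
  Job 4: wait = 17
Sum of waiting times = 23
Average waiting time = 23/4 = 5.75

5.75


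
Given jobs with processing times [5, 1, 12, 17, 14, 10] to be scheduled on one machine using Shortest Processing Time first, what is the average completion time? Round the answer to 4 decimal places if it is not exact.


Sort jobs by processing time (SPT order): [1, 5, 10, 12, 14, 17]
Compute completion times sequentially:
  Job 1: processing = 1, completes at 1
  Job 2: processing = 5, completes at 6
  Job 3: processing = 10, completes at 16
  Job 4: processing = 12, completes at 28
  Job 5: processing = 14, completes at 42
  Job 6: processing = 17, completes at 59
Sum of completion times = 152
Average completion time = 152/6 = 25.3333

25.3333


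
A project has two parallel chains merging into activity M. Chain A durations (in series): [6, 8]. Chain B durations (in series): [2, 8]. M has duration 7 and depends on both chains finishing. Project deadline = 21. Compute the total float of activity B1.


Forward pass: ES(B1) = sum of predecessors on chain B = 0
EF = ES + duration = 0 + 2 = 2
Backward pass: LF(M) = deadline = 21; LS(M) = 21 - 7 = 14
LF(B1) = LS(M) - sum(successors on chain B) = 14 - 8 = 6
LS = LF - duration = 6 - 2 = 4
Total float = LS - ES = 4 - 0 = 4

4


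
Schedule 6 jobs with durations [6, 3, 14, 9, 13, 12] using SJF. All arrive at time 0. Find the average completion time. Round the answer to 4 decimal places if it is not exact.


SJF order (ascending): [3, 6, 9, 12, 13, 14]
Completion times:
  Job 1: burst=3, C=3
  Job 2: burst=6, C=9
  Job 3: burst=9, C=18
  Job 4: burst=12, C=30
  Job 5: burst=13, C=43
  Job 6: burst=14, C=57
Average completion = 160/6 = 26.6667

26.6667
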